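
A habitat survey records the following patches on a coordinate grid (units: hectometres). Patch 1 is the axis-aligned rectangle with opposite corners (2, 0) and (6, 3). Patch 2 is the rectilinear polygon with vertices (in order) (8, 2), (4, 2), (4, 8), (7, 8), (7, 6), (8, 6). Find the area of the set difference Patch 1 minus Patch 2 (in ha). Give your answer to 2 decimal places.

|Patch 1| = 12, |Patch 1∩Patch 2| = 2.
|Patch 1 ∖ Patch 2| = |Patch 1| − |Patch 1∩Patch 2| = 12 − 2 = 10.00.

10.00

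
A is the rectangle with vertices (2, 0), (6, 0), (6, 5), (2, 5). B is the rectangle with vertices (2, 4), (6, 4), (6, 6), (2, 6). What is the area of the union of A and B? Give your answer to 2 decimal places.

24.00

By inclusion–exclusion:
Individual areas: |A| = 20, |B| = 8.
|A∩B|: x∈[2,6], y∈[4,5] → 4·1 = 4.
|A ∪ B| = 28 − 4 = 24.00.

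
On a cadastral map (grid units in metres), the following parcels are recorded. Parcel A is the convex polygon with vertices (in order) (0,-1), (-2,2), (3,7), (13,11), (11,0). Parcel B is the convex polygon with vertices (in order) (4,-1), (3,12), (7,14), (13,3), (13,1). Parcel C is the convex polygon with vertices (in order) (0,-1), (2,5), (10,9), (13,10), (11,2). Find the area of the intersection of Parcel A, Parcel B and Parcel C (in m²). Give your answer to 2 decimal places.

The intersection is the polygon with vertices (11.8,5.2), (11,2), (3.918,0.069), (3.482,5.741), (9.786,8.893).
By the shoelace formula its area is 48.85.

48.85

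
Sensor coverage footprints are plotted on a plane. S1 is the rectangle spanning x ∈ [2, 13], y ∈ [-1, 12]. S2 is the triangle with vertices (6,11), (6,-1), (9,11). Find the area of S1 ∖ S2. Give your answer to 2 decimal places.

125.00

|S1| = 143, |S1∩S2| = 18.
|S1 ∖ S2| = |S1| − |S1∩S2| = 143 − 18 = 125.00.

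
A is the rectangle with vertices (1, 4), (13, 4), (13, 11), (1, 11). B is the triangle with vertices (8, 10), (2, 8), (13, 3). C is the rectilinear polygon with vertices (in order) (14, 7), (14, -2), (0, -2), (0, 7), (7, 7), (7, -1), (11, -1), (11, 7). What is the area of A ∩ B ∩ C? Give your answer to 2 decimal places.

2.94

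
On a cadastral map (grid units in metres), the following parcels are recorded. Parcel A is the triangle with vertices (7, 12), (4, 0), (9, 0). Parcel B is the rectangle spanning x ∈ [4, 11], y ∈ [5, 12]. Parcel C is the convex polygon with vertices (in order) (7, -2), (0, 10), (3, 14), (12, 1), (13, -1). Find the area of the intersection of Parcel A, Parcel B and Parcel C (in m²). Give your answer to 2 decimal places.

7.33

The intersection is the polygon with vertices (8.167,5), (5.25,5), (6.306,9.225), (7.829,7.024).
By the shoelace formula its area is 7.33.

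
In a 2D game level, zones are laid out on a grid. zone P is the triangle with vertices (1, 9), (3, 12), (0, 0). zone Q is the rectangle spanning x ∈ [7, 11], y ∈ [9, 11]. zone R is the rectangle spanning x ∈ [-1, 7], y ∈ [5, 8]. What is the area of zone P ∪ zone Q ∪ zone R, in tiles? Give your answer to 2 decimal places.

By inclusion–exclusion:
Individual areas: |zone P| = 7.5, |zone Q| = 8, |zone R| = 24.
|zone P∩zone Q| = 0.
|zone P∩zone R| = 2.7083.
|zone Q∩zone R| = 0 (no overlap).
|zone P∩zone Q∩zone R| = 0.
|zone P ∪ zone Q ∪ zone R| = 39.5 − 2.7083 + 0 = 36.79.

36.79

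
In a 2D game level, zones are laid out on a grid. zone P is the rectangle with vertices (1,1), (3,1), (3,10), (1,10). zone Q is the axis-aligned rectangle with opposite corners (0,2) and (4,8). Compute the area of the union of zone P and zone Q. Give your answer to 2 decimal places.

30.00

By inclusion–exclusion:
Individual areas: |zone P| = 18, |zone Q| = 24.
|zone P∩zone Q|: x∈[1,3], y∈[2,8] → 2·6 = 12.
|zone P ∪ zone Q| = 42 − 12 = 30.00.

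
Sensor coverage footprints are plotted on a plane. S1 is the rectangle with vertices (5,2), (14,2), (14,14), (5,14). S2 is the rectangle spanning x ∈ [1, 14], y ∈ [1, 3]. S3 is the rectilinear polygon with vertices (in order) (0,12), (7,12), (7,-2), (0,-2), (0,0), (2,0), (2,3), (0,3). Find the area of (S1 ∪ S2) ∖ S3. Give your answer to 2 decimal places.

97.00

|S1 ∪ S2| = 125.
|(S1 ∪ S2) ∩ S3| = 28.
|(S1 ∪ S2) ∖ S3| = 125 − 28 = 97.00.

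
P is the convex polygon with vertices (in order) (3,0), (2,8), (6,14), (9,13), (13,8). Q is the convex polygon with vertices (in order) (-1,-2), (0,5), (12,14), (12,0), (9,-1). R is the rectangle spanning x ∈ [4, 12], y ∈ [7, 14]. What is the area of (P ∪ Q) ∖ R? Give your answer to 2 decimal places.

|P ∪ Q| = 153.9121.
|(P ∪ Q) ∩ R| = 48.5156.
|(P ∪ Q) ∖ R| = 153.9121 − 48.5156 = 105.40.

105.40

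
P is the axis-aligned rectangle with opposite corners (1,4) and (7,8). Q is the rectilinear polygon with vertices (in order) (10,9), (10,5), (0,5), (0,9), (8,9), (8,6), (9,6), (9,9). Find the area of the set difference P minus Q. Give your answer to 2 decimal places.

6.00

|P| = 24, |P∩Q| = 18.
|P ∖ Q| = |P| − |P∩Q| = 24 − 18 = 6.00.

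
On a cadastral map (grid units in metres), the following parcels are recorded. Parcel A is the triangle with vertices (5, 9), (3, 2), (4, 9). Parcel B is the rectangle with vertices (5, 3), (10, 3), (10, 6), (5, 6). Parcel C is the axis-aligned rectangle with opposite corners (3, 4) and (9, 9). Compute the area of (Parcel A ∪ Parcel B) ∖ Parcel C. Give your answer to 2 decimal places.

|Parcel A ∪ Parcel B| = 18.5.
|(Parcel A ∪ Parcel B) ∩ Parcel C| = 11.2143.
|(Parcel A ∪ Parcel B) ∖ Parcel C| = 18.5 − 11.2143 = 7.29.

7.29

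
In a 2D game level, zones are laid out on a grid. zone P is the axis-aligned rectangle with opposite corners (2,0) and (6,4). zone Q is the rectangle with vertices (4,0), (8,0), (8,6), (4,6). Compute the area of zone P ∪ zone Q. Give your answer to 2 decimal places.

By inclusion–exclusion:
Individual areas: |zone P| = 16, |zone Q| = 24.
|zone P∩zone Q|: x∈[4,6], y∈[0,4] → 2·4 = 8.
|zone P ∪ zone Q| = 40 − 8 = 32.00.

32.00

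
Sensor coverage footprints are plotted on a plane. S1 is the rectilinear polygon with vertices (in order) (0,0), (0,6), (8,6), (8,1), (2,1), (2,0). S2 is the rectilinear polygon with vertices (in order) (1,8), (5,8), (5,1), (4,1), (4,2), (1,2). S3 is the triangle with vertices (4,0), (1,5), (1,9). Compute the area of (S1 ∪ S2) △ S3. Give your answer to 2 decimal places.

44.60

|S1 ∪ S2| = 50.
|(S1 ∪ S2) ∩ S3| = 5.7.
|(S1 ∪ S2) △ S3| = 50 + 6 − 11.4 = 44.60.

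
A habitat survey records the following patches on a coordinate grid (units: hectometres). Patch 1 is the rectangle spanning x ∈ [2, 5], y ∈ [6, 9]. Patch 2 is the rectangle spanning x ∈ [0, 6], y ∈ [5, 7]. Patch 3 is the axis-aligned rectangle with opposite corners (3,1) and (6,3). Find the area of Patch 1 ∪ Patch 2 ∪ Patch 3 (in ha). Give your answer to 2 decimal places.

By inclusion–exclusion:
Individual areas: |Patch 1| = 9, |Patch 2| = 12, |Patch 3| = 6.
|Patch 1∩Patch 2|: x∈[2,5], y∈[6,7] → 3·1 = 3.
|Patch 1∩Patch 3| = 0 (no overlap).
|Patch 2∩Patch 3| = 0 (no overlap).
|Patch 1∩Patch 2∩Patch 3| = 0.
|Patch 1 ∪ Patch 2 ∪ Patch 3| = 27 − 3 + 0 = 24.00.

24.00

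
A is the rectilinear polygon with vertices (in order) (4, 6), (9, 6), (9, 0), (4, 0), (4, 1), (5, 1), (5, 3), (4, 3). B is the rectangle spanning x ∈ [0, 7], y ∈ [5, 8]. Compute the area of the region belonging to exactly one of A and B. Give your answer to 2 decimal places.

|A| = 28, |B| = 21, |A∩B| = 3.
|A △ B| = |A| + |B| − 2·|A∩B| = 28 + 21 − 6 = 43.00.

43.00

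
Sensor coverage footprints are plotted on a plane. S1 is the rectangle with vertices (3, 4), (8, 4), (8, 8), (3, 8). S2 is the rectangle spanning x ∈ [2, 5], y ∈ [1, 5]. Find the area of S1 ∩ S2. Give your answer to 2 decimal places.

|S1∩S2|: x∈[3,5], y∈[4,5] → 2·1 = 2.

2.00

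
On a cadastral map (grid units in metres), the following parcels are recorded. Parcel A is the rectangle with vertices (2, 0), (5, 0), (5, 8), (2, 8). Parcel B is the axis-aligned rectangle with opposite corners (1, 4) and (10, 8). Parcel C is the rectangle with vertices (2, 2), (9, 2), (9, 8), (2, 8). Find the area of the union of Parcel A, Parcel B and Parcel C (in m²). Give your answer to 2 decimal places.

56.00

By inclusion–exclusion:
Individual areas: |Parcel A| = 24, |Parcel B| = 36, |Parcel C| = 42.
|Parcel A∩Parcel B|: x∈[2,5], y∈[4,8] → 3·4 = 12.
|Parcel A∩Parcel C|: x∈[2,5], y∈[2,8] → 3·6 = 18.
|Parcel B∩Parcel C|: x∈[2,9], y∈[4,8] → 7·4 = 28.
|Parcel A∩Parcel B∩Parcel C| = 12.
|Parcel A ∪ Parcel B ∪ Parcel C| = 102 − 58 + 12 = 56.00.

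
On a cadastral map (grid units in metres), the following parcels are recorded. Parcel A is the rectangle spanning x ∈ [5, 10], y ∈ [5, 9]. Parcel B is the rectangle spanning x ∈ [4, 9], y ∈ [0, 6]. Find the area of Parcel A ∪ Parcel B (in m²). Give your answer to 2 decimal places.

46.00

By inclusion–exclusion:
Individual areas: |Parcel A| = 20, |Parcel B| = 30.
|Parcel A∩Parcel B|: x∈[5,9], y∈[5,6] → 4·1 = 4.
|Parcel A ∪ Parcel B| = 50 − 4 = 46.00.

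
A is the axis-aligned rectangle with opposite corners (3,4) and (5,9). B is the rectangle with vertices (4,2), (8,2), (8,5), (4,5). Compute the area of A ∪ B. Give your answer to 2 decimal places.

By inclusion–exclusion:
Individual areas: |A| = 10, |B| = 12.
|A∩B|: x∈[4,5], y∈[4,5] → 1·1 = 1.
|A ∪ B| = 22 − 1 = 21.00.

21.00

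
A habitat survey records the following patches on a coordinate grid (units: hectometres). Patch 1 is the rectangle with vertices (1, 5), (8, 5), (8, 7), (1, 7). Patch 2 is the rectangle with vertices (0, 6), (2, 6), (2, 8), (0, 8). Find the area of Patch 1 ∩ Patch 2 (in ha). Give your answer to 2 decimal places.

1.00

|Patch 1∩Patch 2|: x∈[1,2], y∈[6,7] → 1·1 = 1.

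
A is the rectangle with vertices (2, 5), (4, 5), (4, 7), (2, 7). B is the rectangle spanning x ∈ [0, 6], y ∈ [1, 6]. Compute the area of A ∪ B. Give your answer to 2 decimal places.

By inclusion–exclusion:
Individual areas: |A| = 4, |B| = 30.
|A∩B|: x∈[2,4], y∈[5,6] → 2·1 = 2.
|A ∪ B| = 34 − 2 = 32.00.

32.00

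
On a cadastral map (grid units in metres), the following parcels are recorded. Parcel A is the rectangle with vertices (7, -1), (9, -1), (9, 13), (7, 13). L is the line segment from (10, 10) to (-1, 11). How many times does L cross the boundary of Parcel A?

2

The segment meets the boundary at (7,10.273), (9,10.091).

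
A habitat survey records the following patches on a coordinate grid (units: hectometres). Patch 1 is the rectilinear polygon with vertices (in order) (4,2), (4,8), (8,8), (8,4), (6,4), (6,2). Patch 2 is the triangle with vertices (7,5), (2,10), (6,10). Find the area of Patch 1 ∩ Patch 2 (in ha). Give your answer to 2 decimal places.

The intersection is the polygon with vertices (6.4,8), (7,5), (4,8).
By the shoelace formula its area is 3.60.

3.60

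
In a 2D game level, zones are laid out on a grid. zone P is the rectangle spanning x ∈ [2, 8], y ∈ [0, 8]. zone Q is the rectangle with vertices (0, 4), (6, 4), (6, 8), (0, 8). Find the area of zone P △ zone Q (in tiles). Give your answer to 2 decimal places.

|zone P∩zone Q|: x∈[2,6], y∈[4,8] → 4·4 = 16.
|zone P △ zone Q| = |zone P| + |zone Q| − 2·|zone P∩zone Q| = 48 + 24 − 32 = 40.00.

40.00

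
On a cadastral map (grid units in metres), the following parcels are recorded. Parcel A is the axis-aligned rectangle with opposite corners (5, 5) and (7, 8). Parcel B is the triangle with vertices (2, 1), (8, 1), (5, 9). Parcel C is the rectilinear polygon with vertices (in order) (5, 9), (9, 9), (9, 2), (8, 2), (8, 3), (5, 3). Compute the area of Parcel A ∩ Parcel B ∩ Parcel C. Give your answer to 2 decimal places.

2.81

The intersection is the polygon with vertices (5,8), (5.375,8), (6.5,5), (5,5).
By the shoelace formula its area is 2.81.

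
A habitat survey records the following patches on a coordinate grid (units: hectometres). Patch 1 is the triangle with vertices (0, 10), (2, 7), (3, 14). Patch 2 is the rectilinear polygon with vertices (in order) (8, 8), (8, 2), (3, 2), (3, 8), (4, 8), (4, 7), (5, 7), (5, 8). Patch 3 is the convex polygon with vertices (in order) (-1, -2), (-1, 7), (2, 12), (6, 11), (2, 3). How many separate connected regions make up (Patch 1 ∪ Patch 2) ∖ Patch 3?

2

(Patch 1 ∪ Patch 2) ∖ Patch 3 splits into 2 disjoint pieces (area 2.8285, area 27).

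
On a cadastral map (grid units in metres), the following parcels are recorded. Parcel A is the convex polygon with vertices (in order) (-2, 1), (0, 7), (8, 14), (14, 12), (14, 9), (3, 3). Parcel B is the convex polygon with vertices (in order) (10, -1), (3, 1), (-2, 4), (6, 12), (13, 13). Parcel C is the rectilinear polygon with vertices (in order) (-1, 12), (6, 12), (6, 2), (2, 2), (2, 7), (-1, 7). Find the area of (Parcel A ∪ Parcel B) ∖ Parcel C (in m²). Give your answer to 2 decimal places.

103.49

|Parcel A ∪ Parcel B| = 139.2016.
|(Parcel A ∪ Parcel B) ∩ Parcel C| = 35.7143.
|(Parcel A ∪ Parcel B) ∖ Parcel C| = 139.2016 − 35.7143 = 103.49.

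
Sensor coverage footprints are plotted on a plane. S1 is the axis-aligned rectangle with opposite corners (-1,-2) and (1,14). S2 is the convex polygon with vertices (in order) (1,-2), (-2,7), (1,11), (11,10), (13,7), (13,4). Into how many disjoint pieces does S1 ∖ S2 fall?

2

S1 ∖ S2 splits into 2 disjoint pieces (area 8.6667, area 6).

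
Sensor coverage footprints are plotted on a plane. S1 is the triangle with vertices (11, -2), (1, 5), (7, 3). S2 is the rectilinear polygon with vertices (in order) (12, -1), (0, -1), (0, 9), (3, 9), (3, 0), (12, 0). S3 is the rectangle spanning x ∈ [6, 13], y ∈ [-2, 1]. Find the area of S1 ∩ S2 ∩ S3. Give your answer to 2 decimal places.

0.94

The intersection is the polygon with vertices (9.4,0), (10.2,-1), (9.571,-1), (8.143,0).
By the shoelace formula its area is 0.94.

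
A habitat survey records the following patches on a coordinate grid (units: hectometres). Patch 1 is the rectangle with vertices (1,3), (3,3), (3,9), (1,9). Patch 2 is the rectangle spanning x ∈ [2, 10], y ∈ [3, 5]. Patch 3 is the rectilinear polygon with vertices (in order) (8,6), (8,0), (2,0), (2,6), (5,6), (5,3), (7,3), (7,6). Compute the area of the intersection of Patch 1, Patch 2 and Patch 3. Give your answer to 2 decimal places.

2.00

The intersection is the polygon with vertices (2,3), (2,5), (3,5), (3,3).
By the shoelace formula its area is 2.00.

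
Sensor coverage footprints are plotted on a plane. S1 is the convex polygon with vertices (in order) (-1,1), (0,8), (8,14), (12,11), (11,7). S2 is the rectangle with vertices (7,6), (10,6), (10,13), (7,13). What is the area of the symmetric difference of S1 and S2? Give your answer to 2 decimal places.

65.33

|S1| = 85.5, |S2| = 21, |S1∩S2| = 20.5833.
|S1 △ S2| = |S1| + |S2| − 2·|S1∩S2| = 85.5 + 21 − 41.1667 = 65.33.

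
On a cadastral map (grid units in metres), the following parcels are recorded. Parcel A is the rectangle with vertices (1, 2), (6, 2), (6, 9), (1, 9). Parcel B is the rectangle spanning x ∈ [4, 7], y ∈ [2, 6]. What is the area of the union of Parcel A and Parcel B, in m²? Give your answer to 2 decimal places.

39.00

By inclusion–exclusion:
Individual areas: |Parcel A| = 35, |Parcel B| = 12.
|Parcel A∩Parcel B|: x∈[4,6], y∈[2,6] → 2·4 = 8.
|Parcel A ∪ Parcel B| = 47 − 8 = 39.00.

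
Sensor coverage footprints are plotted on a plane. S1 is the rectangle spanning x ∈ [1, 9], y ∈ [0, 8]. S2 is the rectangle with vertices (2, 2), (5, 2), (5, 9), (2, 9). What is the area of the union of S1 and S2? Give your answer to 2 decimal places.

67.00

By inclusion–exclusion:
Individual areas: |S1| = 64, |S2| = 21.
|S1∩S2|: x∈[2,5], y∈[2,8] → 3·6 = 18.
|S1 ∪ S2| = 85 − 18 = 67.00.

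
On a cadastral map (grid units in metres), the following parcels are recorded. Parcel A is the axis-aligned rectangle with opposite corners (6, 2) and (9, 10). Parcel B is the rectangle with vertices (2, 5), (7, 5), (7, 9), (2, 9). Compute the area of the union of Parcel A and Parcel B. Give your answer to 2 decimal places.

40.00

By inclusion–exclusion:
Individual areas: |Parcel A| = 24, |Parcel B| = 20.
|Parcel A∩Parcel B|: x∈[6,7], y∈[5,9] → 1·4 = 4.
|Parcel A ∪ Parcel B| = 44 − 4 = 40.00.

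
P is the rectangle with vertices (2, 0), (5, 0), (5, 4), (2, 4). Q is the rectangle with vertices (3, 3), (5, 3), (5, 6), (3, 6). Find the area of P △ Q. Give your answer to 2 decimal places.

|P∩Q|: x∈[3,5], y∈[3,4] → 2·1 = 2.
|P △ Q| = |P| + |Q| − 2·|P∩Q| = 12 + 6 − 4 = 14.00.

14.00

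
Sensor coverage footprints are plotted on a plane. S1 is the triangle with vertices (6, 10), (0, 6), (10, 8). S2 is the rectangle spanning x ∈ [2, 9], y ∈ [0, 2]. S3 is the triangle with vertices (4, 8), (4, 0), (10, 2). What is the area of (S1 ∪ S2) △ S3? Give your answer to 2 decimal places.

|S1 ∪ S2| = 28.
|(S1 ∪ S2) ∩ S3| = 6.4333.
|(S1 ∪ S2) △ S3| = 28 + 24 − 12.8667 = 39.13.

39.13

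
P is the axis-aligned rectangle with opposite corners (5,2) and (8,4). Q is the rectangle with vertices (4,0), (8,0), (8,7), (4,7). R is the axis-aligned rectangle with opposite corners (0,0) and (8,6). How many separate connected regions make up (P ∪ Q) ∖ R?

(P ∪ Q) ∖ R is a single connected region.

1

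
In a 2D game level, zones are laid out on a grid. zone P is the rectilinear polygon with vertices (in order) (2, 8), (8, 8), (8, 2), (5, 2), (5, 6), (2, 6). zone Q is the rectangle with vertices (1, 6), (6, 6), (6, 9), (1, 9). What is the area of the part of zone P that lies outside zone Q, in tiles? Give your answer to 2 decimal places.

16.00

|zone P| = 24, |zone P∩zone Q| = 8.
|zone P ∖ zone Q| = |zone P| − |zone P∩zone Q| = 24 − 8 = 16.00.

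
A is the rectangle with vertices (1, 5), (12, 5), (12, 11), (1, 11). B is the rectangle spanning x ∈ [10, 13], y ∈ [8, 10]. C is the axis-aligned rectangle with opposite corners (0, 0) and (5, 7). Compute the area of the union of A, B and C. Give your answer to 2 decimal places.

By inclusion–exclusion:
Individual areas: |A| = 66, |B| = 6, |C| = 35.
|A∩B|: x∈[10,12], y∈[8,10] → 2·2 = 4.
|A∩C|: x∈[1,5], y∈[5,7] → 4·2 = 8.
|B∩C| = 0 (no overlap).
|A∩B∩C| = 0.
|A ∪ B ∪ C| = 107 − 12 + 0 = 95.00.

95.00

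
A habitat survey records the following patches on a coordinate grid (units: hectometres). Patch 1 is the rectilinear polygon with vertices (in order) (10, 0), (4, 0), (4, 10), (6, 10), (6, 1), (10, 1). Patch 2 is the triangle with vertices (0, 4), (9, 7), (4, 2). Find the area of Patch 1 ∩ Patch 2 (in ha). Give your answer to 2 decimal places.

5.33

The intersection is the polygon with vertices (4,5.333), (6,6), (6,4), (4,2).
By the shoelace formula its area is 5.33.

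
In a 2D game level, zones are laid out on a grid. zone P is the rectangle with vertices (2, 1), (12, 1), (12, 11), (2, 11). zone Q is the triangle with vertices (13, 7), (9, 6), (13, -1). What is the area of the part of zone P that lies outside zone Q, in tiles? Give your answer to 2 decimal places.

91.02

|zone P| = 100, |zone P∩zone Q| = 8.9821.
|zone P ∖ zone Q| = |zone P| − |zone P∩zone Q| = 100 − 8.9821 = 91.02.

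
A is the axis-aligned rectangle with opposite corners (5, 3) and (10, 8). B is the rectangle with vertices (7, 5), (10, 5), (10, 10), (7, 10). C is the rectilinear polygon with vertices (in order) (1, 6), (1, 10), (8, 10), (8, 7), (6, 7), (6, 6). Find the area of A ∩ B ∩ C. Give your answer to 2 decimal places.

1.00

The intersection is the polygon with vertices (7,8), (8,8), (8,7), (7,7).
By the shoelace formula its area is 1.00.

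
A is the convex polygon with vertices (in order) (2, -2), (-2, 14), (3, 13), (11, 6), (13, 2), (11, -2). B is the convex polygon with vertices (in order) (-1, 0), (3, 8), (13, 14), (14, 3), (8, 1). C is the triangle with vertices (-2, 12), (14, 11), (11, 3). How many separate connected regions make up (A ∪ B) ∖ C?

(A ∪ B) ∖ C splits into 3 disjoint pieces (area 111.6634, area 8.8334, area 6.9068).

3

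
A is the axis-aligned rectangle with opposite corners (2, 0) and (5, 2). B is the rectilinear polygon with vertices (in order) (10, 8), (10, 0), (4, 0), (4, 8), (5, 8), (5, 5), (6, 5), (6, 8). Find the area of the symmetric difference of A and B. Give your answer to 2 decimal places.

47.00

|A| = 6, |B| = 45, |A∩B| = 2.
|A △ B| = |A| + |B| − 2·|A∩B| = 6 + 45 − 4 = 47.00.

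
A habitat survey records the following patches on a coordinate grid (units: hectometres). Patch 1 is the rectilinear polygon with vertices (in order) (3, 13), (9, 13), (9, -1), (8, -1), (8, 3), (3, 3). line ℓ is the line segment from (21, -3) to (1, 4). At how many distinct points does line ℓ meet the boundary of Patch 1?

4

The segment meets the boundary at (3,3.3), (3.857,3), (8,1.55), (9,1.2).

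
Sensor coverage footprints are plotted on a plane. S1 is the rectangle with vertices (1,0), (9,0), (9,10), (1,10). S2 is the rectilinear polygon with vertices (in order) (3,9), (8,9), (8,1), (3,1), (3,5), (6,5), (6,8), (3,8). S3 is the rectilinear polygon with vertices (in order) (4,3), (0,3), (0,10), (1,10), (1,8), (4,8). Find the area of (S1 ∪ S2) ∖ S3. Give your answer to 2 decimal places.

|S1 ∪ S2| = 80.
|(S1 ∪ S2) ∩ S3| = 15.
|(S1 ∪ S2) ∖ S3| = 80 − 15 = 65.00.

65.00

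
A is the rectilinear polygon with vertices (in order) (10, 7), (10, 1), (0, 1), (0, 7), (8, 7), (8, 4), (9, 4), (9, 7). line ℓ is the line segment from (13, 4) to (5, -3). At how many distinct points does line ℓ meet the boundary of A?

The segment meets the boundary at (9.571,1), (10,1.375).

2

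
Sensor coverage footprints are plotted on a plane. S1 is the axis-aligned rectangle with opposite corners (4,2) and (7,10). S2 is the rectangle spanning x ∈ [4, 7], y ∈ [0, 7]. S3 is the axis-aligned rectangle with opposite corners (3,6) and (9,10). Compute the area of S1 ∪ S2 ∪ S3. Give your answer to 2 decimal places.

42.00

By inclusion–exclusion:
Individual areas: |S1| = 24, |S2| = 21, |S3| = 24.
|S1∩S2|: x∈[4,7], y∈[2,7] → 3·5 = 15.
|S1∩S3|: x∈[4,7], y∈[6,10] → 3·4 = 12.
|S2∩S3|: x∈[4,7], y∈[6,7] → 3·1 = 3.
|S1∩S2∩S3| = 3.
|S1 ∪ S2 ∪ S3| = 69 − 30 + 3 = 42.00.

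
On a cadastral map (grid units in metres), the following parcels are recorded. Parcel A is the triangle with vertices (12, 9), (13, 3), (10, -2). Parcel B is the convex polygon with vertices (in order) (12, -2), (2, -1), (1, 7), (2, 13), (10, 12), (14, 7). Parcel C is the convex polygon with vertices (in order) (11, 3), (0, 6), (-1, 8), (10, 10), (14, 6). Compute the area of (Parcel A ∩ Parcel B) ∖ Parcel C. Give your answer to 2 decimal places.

7.11

|Parcel A ∩ Parcel B| = 11.4923.
|(Parcel A ∩ Parcel B) ∩ Parcel C| = 4.3804.
|(Parcel A ∩ Parcel B) ∖ Parcel C| = 11.4923 − 4.3804 = 7.11.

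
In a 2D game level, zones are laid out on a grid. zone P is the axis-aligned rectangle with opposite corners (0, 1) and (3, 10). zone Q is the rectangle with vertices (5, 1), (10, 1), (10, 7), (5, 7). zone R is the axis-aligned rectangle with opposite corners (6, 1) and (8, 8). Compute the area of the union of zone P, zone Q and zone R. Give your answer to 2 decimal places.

By inclusion–exclusion:
Individual areas: |zone P| = 27, |zone Q| = 30, |zone R| = 14.
|zone P∩zone Q| = 0 (no overlap).
|zone P∩zone R| = 0 (no overlap).
|zone Q∩zone R|: x∈[6,8], y∈[1,7] → 2·6 = 12.
|zone P∩zone Q∩zone R| = 0.
|zone P ∪ zone Q ∪ zone R| = 71 − 12 + 0 = 59.00.

59.00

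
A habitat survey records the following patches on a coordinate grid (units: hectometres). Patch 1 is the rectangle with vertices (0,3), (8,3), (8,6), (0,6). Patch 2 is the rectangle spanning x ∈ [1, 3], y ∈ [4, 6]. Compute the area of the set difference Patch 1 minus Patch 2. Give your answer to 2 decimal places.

20.00

|Patch 1∩Patch 2|: x∈[1,3], y∈[4,6] → 2·2 = 4.
|Patch 1| = 24.
|Patch 1 ∖ Patch 2| = |Patch 1| − |Patch 1∩Patch 2| = 24 − 4 = 20.00.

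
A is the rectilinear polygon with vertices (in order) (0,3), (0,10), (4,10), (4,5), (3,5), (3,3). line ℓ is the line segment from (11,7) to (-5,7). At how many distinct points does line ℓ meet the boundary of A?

2

The segment meets the boundary at (0,7), (4,7).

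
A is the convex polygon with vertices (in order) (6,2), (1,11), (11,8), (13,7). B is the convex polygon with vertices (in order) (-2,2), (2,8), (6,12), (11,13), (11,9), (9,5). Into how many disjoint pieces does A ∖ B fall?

2

A ∖ B splits into 2 disjoint pieces (area 12.2037, area 3.2967).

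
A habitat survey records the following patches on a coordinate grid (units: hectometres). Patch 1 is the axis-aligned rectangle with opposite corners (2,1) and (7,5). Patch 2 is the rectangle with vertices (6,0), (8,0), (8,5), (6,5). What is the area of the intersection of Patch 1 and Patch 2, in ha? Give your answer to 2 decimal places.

|Patch 1∩Patch 2|: x∈[6,7], y∈[1,5] → 1·4 = 4.

4.00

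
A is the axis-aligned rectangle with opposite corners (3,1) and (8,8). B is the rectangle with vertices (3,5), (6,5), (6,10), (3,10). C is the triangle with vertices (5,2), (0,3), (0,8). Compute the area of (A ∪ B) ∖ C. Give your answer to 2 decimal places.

|A ∪ B| = 41.
|(A ∪ B) ∩ C| = 2.
|(A ∪ B) ∖ C| = 41 − 2 = 39.00.

39.00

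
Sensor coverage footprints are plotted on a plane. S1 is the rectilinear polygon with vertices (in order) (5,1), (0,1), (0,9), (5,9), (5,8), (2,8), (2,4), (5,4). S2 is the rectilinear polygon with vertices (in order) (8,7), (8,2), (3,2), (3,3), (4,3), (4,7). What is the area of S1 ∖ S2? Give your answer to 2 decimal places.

25.00

|S1| = 28, |S1∩S2| = 3.
|S1 ∖ S2| = |S1| − |S1∩S2| = 28 − 3 = 25.00.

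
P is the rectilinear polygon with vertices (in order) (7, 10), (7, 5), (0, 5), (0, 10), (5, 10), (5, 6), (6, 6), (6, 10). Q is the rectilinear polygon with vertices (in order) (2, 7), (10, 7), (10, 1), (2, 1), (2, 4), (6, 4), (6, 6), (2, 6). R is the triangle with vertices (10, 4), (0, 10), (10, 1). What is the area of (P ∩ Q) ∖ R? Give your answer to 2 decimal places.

|P ∩ Q| = 5.
|(P ∩ Q) ∩ R| = 2.2111.
|(P ∩ Q) ∖ R| = 5 − 2.2111 = 2.79.

2.79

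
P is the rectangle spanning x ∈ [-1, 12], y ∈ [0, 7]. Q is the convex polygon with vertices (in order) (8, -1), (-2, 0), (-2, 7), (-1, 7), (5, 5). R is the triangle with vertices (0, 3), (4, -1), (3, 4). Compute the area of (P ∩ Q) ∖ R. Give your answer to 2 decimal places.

34.65

|P ∩ Q| = 42.25.
|(P ∩ Q) ∩ R| = 7.6.
|(P ∩ Q) ∖ R| = 42.25 − 7.6 = 34.65.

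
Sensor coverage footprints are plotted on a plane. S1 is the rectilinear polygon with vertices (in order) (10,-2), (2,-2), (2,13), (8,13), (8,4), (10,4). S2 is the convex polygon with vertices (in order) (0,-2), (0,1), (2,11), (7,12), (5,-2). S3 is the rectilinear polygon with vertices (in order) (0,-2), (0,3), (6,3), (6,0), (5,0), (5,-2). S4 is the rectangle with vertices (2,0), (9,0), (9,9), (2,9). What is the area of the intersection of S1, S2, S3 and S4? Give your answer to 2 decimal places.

10.50

The intersection is the polygon with vertices (5.714,3), (5.286,0), (5,0), (2,0), (2,3).
By the shoelace formula its area is 10.50.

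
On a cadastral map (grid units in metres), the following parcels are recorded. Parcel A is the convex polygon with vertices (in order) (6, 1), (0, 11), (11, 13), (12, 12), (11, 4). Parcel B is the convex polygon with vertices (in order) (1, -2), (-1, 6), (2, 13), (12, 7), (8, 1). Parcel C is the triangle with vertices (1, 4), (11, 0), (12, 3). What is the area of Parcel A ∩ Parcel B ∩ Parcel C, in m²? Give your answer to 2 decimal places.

The intersection is the polygon with vertices (9.333,3), (7,1.6), (5.21,2.316), (4.385,3.692), (9.486,3.229).
By the shoelace formula its area is 5.83.

5.83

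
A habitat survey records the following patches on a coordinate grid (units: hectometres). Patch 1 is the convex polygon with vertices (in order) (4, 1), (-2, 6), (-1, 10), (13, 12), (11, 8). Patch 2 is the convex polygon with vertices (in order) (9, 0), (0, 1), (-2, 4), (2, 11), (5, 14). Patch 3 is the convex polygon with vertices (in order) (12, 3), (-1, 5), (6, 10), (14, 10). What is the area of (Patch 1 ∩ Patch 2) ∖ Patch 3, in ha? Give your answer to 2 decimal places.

|Patch 1 ∩ Patch 2| = 54.7454.
|(Patch 1 ∩ Patch 2) ∩ Patch 3| = 27.1028.
|(Patch 1 ∩ Patch 2) ∖ Patch 3| = 54.7454 − 27.1028 = 27.64.

27.64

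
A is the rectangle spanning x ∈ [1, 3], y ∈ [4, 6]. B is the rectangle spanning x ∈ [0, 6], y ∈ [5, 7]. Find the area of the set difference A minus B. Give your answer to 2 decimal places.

2.00

|A∩B|: x∈[1,3], y∈[5,6] → 2·1 = 2.
|A| = 4.
|A ∖ B| = |A| − |A∩B| = 4 − 2 = 2.00.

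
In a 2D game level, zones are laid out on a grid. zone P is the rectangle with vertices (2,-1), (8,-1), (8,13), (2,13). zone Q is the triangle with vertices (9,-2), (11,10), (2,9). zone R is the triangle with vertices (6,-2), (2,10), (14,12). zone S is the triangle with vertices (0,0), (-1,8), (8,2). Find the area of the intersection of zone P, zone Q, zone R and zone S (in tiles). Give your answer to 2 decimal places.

The intersection is the polygon with vertices (5.316,3.789), (8,2), (6.667,1.667).
By the shoelace formula its area is 1.64.

1.64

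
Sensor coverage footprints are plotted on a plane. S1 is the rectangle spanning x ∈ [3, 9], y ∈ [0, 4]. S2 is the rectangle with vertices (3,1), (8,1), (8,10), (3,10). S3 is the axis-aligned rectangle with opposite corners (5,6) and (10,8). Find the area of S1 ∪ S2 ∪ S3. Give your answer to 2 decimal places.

58.00

By inclusion–exclusion:
Individual areas: |S1| = 24, |S2| = 45, |S3| = 10.
|S1∩S2|: x∈[3,8], y∈[1,4] → 5·3 = 15.
|S1∩S3| = 0 (no overlap).
|S2∩S3|: x∈[5,8], y∈[6,8] → 3·2 = 6.
|S1∩S2∩S3| = 0.
|S1 ∪ S2 ∪ S3| = 79 − 21 + 0 = 58.00.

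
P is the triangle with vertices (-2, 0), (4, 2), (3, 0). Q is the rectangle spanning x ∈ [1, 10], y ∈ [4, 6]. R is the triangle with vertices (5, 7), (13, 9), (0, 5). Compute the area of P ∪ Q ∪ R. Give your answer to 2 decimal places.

25.67

By inclusion–exclusion:
Individual areas: |P| = 5, |Q| = 18, |R| = 3.
|P∩Q| = 0.
|P∩R| = 0.
|Q∩R| = 0.3288.
|P∩Q∩R| = 0.
|P ∪ Q ∪ R| = 26 − 0.3288 + 0 = 25.67.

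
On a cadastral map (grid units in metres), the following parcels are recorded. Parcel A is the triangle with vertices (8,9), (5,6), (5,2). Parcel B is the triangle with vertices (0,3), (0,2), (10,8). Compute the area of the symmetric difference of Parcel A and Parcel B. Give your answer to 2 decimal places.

|Parcel A| = 6, |Parcel B| = 5, |Parcel A∩Parcel B| = 0.7448.
|Parcel A △ Parcel B| = |Parcel A| + |Parcel B| − 2·|Parcel A∩Parcel B| = 6 + 5 − 1.4895 = 9.51.

9.51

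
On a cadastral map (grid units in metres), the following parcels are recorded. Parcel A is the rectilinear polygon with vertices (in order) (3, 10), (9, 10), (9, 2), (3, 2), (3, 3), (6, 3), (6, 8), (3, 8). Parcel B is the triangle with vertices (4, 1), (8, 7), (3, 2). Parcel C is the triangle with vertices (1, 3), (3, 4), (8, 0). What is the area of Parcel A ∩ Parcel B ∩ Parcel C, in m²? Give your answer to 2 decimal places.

1.18

The intersection is the polygon with vertices (4,3), (4.25,3), (4.957,2.435), (4.667,2), (3.333,2), (3.1,2.1).
By the shoelace formula its area is 1.18.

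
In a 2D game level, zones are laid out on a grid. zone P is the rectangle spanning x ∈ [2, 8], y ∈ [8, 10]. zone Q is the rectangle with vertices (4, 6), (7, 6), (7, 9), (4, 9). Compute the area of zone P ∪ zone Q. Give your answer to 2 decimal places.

By inclusion–exclusion:
Individual areas: |zone P| = 12, |zone Q| = 9.
|zone P∩zone Q|: x∈[4,7], y∈[8,9] → 3·1 = 3.
|zone P ∪ zone Q| = 21 − 3 = 18.00.

18.00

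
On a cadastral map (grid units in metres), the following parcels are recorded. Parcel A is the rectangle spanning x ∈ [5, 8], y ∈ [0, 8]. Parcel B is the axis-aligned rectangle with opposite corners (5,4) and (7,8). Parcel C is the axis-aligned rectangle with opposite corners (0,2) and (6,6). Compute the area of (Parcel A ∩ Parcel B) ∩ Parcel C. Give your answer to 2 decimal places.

2.00

The region (Parcel A ∩ Parcel B) ∩ Parcel C is the polygon with vertices (5,4), (5,6), (6,6), (6,4).
By the shoelace formula its area is 2.00.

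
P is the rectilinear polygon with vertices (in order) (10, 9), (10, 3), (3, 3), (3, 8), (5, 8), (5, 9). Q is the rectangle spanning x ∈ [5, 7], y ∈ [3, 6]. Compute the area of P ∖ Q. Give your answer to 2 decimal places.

|P| = 40, |P∩Q| = 6.
|P ∖ Q| = |P| − |P∩Q| = 40 − 6 = 34.00.

34.00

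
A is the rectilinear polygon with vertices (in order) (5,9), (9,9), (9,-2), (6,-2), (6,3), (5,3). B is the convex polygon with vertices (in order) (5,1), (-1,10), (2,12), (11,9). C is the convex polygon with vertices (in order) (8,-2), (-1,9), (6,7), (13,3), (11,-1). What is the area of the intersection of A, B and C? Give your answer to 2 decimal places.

The intersection is the polygon with vertices (6,2.333), (6,3), (5,3), (5,7.286), (6,7), (8.45,5.6).
By the shoelace formula its area is 9.86.

9.86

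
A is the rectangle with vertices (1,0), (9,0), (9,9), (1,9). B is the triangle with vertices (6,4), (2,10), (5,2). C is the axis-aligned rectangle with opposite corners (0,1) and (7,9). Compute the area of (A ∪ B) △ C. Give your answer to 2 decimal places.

|A ∪ B| = 72.1458.
|(A ∪ B) ∩ C| = 48.
|(A ∪ B) △ C| = 72.1458 + 56 − 96 = 32.15.

32.15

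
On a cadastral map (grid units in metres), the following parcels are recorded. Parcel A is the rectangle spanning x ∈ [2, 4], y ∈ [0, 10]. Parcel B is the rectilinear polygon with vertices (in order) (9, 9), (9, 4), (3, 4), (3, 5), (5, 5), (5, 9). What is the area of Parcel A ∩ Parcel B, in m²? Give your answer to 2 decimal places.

1.00

The intersection is the polygon with vertices (4,4), (3,4), (3,5), (4,5).
By the shoelace formula its area is 1.00.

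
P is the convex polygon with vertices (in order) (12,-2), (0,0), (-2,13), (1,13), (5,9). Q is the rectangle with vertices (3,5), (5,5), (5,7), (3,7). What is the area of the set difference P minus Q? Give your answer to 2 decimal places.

|P| = 106.5, |P∩Q| = 4.
|P ∖ Q| = |P| − |P∩Q| = 106.5 − 4 = 102.50.

102.50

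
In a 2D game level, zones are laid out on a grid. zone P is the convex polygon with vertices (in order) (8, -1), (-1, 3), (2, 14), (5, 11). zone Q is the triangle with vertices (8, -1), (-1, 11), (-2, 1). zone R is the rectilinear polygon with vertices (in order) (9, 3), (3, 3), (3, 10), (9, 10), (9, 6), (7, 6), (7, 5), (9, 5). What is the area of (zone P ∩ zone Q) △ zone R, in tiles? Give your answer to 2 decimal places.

64.27

|zone P ∩ zone Q| = 29.6.
|(zone P ∩ zone Q) ∩ zone R| = 2.6667.
|(zone P ∩ zone Q) △ zone R| = 29.6 + 40 − 5.3333 = 64.27.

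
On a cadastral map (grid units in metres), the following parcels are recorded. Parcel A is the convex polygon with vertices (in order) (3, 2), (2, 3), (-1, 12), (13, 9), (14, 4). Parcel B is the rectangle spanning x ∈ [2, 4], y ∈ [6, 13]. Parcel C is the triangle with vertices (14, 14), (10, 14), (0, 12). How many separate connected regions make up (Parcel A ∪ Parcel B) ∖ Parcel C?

(Parcel A ∪ Parcel B) ∖ Parcel C splits into 2 disjoint pieces (area 98.0714, area 0.8).

2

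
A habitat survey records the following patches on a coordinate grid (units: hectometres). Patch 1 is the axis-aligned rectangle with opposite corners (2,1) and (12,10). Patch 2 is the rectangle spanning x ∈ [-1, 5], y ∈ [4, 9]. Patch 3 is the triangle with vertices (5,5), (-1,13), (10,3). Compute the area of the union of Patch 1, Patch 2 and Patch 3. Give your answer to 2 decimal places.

By inclusion–exclusion:
Individual areas: |Patch 1| = 90, |Patch 2| = 30, |Patch 3| = 14.
|Patch 1∩Patch 2|: x∈[2,5], y∈[4,9] → 3·5 = 15.
|Patch 1∩Patch 3| = 12.05.
|Patch 2∩Patch 3| = 4.8364.
|Patch 1∩Patch 2∩Patch 3| = 4.8364.
|Patch 1 ∪ Patch 2 ∪ Patch 3| = 134 − 31.8864 + 4.8364 = 106.95.

106.95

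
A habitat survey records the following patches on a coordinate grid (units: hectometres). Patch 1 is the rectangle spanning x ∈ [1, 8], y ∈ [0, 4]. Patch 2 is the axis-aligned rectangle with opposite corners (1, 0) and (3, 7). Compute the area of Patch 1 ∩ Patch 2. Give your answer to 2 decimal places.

8.00

|Patch 1∩Patch 2|: x∈[1,3], y∈[0,4] → 2·4 = 8.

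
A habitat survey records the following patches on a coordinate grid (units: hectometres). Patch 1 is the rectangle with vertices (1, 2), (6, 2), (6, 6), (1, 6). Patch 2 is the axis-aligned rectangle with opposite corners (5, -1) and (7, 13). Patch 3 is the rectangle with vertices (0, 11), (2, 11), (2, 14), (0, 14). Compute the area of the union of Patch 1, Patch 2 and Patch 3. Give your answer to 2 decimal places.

50.00

By inclusion–exclusion:
Individual areas: |Patch 1| = 20, |Patch 2| = 28, |Patch 3| = 6.
|Patch 1∩Patch 2|: x∈[5,6], y∈[2,6] → 1·4 = 4.
|Patch 1∩Patch 3| = 0 (no overlap).
|Patch 2∩Patch 3| = 0 (no overlap).
|Patch 1∩Patch 2∩Patch 3| = 0.
|Patch 1 ∪ Patch 2 ∪ Patch 3| = 54 − 4 + 0 = 50.00.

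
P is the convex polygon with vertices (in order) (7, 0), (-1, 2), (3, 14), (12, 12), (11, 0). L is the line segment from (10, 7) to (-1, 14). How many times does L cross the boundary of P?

The segment meets the boundary at (2.3,11.9).

1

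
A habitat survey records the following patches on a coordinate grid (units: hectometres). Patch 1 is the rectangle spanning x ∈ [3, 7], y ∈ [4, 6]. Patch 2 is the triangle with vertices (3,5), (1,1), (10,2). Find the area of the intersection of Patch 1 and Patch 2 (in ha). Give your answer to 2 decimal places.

The intersection is the polygon with vertices (3,4), (3,5), (5.333,4).
By the shoelace formula its area is 1.17.

1.17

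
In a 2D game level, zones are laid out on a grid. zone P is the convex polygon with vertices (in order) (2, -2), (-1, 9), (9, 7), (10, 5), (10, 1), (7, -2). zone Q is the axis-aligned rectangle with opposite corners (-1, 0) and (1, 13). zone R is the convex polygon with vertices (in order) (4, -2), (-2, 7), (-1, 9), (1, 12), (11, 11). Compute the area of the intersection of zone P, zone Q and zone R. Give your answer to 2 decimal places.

The intersection is the polygon with vertices (1,8.6), (1,2.5), (0.615,3.077), (-1,9).
By the shoelace formula its area is 6.77.

6.77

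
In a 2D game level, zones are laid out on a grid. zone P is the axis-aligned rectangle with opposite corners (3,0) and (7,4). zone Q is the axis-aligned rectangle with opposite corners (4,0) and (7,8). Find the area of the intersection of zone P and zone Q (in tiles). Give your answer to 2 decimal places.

|zone P∩zone Q|: x∈[4,7], y∈[0,4] → 3·4 = 12.

12.00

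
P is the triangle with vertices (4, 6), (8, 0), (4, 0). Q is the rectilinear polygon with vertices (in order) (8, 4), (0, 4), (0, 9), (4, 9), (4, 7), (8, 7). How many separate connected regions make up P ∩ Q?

1

P ∩ Q is a single connected region.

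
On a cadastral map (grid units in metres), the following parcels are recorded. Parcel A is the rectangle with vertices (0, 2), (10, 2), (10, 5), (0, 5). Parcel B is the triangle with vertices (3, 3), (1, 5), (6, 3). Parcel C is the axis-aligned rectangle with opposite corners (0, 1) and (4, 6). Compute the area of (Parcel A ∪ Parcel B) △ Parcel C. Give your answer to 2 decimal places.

26.00

|Parcel A ∪ Parcel B| = 30.
|(Parcel A ∪ Parcel B) ∩ Parcel C| = 12.
|(Parcel A ∪ Parcel B) △ Parcel C| = 30 + 20 − 24 = 26.00.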